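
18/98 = 9/49  =  0.18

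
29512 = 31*952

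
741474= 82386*9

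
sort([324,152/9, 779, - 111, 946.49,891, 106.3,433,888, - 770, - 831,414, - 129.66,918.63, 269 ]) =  [ - 831,-770 , - 129.66, - 111 , 152/9,106.3,  269,324,414,433, 779,888 , 891,918.63, 946.49 ]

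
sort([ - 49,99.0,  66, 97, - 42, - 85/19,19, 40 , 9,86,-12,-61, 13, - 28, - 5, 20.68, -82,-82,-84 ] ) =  [ - 84, -82, - 82, - 61,-49, - 42, - 28,-12,-5, - 85/19, 9,13, 19,  20.68,  40, 66, 86,97, 99.0 ] 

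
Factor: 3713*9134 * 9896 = 335618307632 = 2^4*47^1 *79^1*1237^1 * 4567^1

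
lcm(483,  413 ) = 28497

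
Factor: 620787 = 3^1*19^1*10891^1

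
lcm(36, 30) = 180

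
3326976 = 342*9728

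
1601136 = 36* 44476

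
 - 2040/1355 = -2 + 134/271 = -1.51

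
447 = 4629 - 4182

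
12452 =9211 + 3241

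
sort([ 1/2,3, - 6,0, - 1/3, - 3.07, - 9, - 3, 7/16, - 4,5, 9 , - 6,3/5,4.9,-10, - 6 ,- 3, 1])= [  -  10, - 9, - 6, - 6, - 6, - 4, - 3.07, - 3,-3, - 1/3, 0,7/16,1/2, 3/5,1, 3,4.9,5,9]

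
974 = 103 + 871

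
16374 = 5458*3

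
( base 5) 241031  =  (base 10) 8891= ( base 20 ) 124B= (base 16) 22BB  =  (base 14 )3351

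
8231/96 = 8231/96 = 85.74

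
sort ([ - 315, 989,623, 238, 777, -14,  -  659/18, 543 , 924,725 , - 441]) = [-441, - 315, - 659/18, - 14,238 , 543,  623,725, 777 , 924, 989 ] 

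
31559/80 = 31559/80 = 394.49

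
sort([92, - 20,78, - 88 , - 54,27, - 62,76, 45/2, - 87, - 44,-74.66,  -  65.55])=[ - 88 , - 87, - 74.66, - 65.55, - 62,-54, - 44, - 20,45/2,27,76,  78 , 92] 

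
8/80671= 8/80671 = 0.00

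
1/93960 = 1/93960=0.00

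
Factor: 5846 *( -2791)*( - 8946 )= 2^2 * 3^2*7^1 * 37^1*71^1  *79^1*2791^1 = 145964599956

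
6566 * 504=3309264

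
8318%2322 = 1352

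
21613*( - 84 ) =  - 1815492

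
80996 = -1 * ( - 80996)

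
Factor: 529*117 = 3^2*13^1*23^2= 61893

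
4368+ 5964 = 10332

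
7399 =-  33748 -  -41147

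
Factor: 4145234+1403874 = 2^2 * 251^1*5527^1 = 5549108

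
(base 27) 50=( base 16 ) 87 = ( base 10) 135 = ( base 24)5f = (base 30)4F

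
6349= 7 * 907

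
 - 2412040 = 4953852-7365892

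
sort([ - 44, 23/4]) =[ - 44,23/4 ] 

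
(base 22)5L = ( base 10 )131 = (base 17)7C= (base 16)83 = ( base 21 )65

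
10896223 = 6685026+4211197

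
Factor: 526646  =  2^1*263323^1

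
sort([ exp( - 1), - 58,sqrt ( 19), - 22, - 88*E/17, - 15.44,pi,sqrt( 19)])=[ - 58, - 22,  -  15.44,  -  88* E/17,exp( - 1 ),pi,sqrt(19 ), sqrt(19 )]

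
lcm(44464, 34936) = 489104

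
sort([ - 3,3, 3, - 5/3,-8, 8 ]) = [ - 8, - 3,  -  5/3, 3,3,8 ] 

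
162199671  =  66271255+95928416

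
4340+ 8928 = 13268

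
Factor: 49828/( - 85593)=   -  2^2*3^( - 1 )*103^( - 1 )*277^( -1)*12457^1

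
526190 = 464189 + 62001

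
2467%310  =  297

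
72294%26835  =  18624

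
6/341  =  6/341 = 0.02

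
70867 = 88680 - 17813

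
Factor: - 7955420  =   - 2^2*5^1 *11^1*36161^1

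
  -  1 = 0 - 1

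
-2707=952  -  3659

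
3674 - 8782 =-5108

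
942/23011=942/23011 = 0.04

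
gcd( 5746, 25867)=1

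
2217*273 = 605241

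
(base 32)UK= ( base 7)2600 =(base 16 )3d4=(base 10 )980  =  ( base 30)12K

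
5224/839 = 6+ 190/839 = 6.23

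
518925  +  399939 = 918864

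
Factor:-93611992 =-2^3*53^1*220783^1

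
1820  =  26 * 70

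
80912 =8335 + 72577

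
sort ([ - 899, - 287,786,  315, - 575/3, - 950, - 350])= [-950, - 899, - 350 ,  -  287, - 575/3, 315,  786] 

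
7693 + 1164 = 8857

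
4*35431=141724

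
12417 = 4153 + 8264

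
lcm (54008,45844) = 3942584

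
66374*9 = 597366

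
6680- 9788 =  - 3108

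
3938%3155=783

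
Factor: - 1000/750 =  - 2^2 * 3^(-1 ) = - 4/3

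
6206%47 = 2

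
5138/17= 5138/17 = 302.24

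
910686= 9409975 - 8499289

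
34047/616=34047/616 = 55.27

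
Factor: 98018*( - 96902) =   -  9498140236 = - 2^2*13^1*3727^1*49009^1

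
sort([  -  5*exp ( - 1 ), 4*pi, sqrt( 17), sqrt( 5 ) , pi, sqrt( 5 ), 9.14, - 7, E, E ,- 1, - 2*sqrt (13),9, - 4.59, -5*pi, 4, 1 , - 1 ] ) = [-5*pi, - 2*sqrt ( 13), - 7, - 4.59, - 5 * exp( - 1), -1, - 1,1,sqrt (5), sqrt (5),  E, E, pi,  4,sqrt(17),9, 9.14,4  *pi]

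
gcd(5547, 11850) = 3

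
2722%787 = 361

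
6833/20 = 6833/20 = 341.65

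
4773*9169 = 43763637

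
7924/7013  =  7924/7013 = 1.13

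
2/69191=2/69191 = 0.00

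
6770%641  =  360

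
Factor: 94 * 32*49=147392 =2^6 * 7^2 *47^1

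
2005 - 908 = 1097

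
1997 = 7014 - 5017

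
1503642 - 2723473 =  - 1219831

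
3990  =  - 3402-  - 7392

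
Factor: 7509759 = 3^1 * 2503253^1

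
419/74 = 5+49/74 = 5.66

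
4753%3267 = 1486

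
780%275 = 230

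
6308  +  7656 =13964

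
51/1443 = 17/481  =  0.04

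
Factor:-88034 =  - 2^1*44017^1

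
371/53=7 = 7.00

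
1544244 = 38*40638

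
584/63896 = 73/7987 = 0.01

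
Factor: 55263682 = 2^1*61^1 * 431^1 *1051^1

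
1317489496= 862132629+455356867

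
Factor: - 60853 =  - 13^1*31^1*151^1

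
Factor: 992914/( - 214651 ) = -2^1*13^1*38189^1 * 214651^( - 1)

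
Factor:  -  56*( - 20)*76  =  2^7*5^1*7^1*19^1= 85120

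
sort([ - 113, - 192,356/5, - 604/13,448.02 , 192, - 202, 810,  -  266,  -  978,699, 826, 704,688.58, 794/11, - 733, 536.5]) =[ - 978, -733,  -  266, - 202, - 192, - 113,- 604/13 , 356/5, 794/11, 192,448.02, 536.5,688.58 , 699 , 704, 810,826]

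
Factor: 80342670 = 2^1*3^1* 5^1*479^1*5591^1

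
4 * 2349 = 9396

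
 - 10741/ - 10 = 10741/10= 1074.10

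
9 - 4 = 5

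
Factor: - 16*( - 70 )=2^5*5^1 * 7^1 = 1120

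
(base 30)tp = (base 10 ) 895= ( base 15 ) 3ea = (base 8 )1577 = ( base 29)11P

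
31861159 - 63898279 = - 32037120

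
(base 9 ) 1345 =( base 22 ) 221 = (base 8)1765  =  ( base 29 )15R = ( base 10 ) 1013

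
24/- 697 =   -  1+673/697 = - 0.03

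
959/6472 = 959/6472 = 0.15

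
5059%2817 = 2242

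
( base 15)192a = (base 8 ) 12500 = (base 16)1540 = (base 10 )5440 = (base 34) 4o0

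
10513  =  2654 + 7859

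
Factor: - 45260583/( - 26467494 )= 15086861/8822498= 2^(-1 )*19^ ( - 1)*37^1*71^1*5743^1 * 232171^( - 1)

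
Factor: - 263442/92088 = -2^(-2)*3^ (  -  1 ) * 23^2*83^1*1279^( - 1) = -43907/15348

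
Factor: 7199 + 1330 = 3^1 * 2843^1 = 8529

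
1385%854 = 531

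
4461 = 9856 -5395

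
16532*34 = 562088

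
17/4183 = 17/4183 = 0.00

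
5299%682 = 525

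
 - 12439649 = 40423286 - 52862935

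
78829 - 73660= 5169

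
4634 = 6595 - 1961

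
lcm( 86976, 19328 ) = 173952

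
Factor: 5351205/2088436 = 2^( - 2 ) * 3^1*5^1*7^( - 1 )*179^1*1993^1 * 74587^ (-1 )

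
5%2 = 1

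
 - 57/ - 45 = 1 + 4/15 = 1.27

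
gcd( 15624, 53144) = 56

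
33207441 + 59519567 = 92727008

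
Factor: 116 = 2^2*29^1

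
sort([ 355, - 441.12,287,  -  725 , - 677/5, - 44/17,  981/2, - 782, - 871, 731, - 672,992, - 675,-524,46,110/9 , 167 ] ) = [-871, - 782,- 725,- 675 , - 672, - 524 , - 441.12,-677/5, - 44/17 , 110/9,46 , 167,287, 355,981/2,731,992 ] 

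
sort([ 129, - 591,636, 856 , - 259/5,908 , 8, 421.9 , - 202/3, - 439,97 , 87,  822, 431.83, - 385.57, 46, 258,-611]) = [- 611, - 591,-439, - 385.57, - 202/3, - 259/5, 8, 46,87,97,129, 258,  421.9,431.83,  636,822, 856,908 ] 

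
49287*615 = 30311505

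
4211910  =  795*5298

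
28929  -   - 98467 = 127396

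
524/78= 262/39  =  6.72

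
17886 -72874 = -54988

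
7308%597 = 144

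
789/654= 263/218 = 1.21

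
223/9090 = 223/9090 = 0.02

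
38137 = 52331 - 14194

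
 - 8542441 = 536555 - 9078996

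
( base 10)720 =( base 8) 1320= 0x2D0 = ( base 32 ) MG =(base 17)286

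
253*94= 23782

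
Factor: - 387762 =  - 2^1*3^1*64627^1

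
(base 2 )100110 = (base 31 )17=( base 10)38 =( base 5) 123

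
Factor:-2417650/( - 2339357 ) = 2^1*5^2*211^( - 1) * 11087^( - 1)*48353^1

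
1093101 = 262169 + 830932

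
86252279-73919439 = 12332840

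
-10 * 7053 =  - 70530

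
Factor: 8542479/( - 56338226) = -2^( - 1 ) * 3^1 * 7^(  -  1 ) * 11^2 * 101^1 *233^1 *347^( -1) * 11597^(-1 )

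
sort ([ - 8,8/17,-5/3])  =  [ - 8, - 5/3,8/17]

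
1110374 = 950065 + 160309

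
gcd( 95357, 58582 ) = 1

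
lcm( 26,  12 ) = 156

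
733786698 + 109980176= 843766874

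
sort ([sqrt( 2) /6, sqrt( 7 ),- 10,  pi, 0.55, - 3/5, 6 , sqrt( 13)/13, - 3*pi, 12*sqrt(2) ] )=[  -  10, - 3*pi , - 3/5, sqrt( 2 )/6,sqrt(13)/13 , 0.55  ,  sqrt( 7 ),  pi, 6, 12*sqrt( 2 )] 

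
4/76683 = 4/76683 = 0.00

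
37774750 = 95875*394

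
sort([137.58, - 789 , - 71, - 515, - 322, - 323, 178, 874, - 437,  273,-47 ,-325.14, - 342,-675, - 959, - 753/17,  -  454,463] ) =[ -959, - 789,  -  675 ,-515,  -  454,-437, - 342,-325.14, - 323,-322, - 71, - 47 ,  -  753/17,  137.58, 178, 273,  463, 874]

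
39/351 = 1/9 = 0.11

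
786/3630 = 131/605 = 0.22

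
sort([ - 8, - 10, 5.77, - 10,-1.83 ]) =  [ - 10 ,- 10 ,-8, - 1.83,5.77 ]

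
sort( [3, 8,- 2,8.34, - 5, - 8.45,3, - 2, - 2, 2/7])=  [ - 8.45, - 5,- 2, - 2,- 2 , 2/7, 3,3,8, 8.34]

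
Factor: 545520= 2^4*3^1*5^1 *2273^1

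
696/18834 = 116/3139 = 0.04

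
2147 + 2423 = 4570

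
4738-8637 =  - 3899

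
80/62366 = 40/31183 = 0.00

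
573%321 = 252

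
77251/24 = 77251/24 = 3218.79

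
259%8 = 3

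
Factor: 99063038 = 2^1 *4297^1*11527^1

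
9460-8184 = 1276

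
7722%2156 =1254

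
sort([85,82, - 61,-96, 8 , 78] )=[ - 96 , - 61, 8, 78,82, 85]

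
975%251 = 222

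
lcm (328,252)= 20664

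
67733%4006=3637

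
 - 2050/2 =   -  1025= - 1025.00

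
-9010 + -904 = -9914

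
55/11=5 = 5.00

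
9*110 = 990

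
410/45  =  9 + 1/9   =  9.11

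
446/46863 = 446/46863  =  0.01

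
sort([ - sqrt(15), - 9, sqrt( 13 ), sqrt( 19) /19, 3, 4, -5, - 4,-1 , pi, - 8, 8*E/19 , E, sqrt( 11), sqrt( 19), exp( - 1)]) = [ - 9, - 8, - 5, - 4,-sqrt(15 ), - 1, sqrt( 19 )/19, exp( - 1) , 8*E/19, E, 3 , pi,  sqrt(11 ),sqrt( 13 ), 4, sqrt(19)] 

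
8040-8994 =-954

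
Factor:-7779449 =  - 1979^1*3931^1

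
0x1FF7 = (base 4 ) 1333313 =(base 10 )8183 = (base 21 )ibe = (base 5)230213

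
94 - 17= 77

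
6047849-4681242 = 1366607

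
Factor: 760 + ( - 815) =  - 5^1*  11^1 = -  55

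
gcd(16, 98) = 2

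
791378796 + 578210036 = 1369588832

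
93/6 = 31/2 =15.50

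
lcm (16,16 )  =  16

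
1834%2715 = 1834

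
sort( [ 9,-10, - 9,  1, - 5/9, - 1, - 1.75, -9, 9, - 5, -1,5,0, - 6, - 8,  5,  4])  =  [-10, - 9, - 9,-8,-6, - 5 ,-1.75, - 1, - 1,-5/9,0,1 , 4,5,5,9,9 ] 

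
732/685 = 1 + 47/685=1.07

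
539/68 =7 + 63/68 = 7.93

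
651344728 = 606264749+45079979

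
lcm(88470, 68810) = 619290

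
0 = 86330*0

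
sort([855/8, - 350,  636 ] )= [ - 350,855/8,636] 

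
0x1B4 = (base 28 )fg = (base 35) cg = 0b110110100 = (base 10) 436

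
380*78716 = 29912080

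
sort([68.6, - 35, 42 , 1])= [ - 35, 1, 42,  68.6] 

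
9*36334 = 327006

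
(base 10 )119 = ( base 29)43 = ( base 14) 87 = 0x77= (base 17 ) 70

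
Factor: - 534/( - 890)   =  3/5= 3^1*5^ ( - 1 ) 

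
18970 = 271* 70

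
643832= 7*91976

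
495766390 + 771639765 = 1267406155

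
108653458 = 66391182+42262276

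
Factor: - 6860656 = -2^4 * 11^1*17^1 * 2293^1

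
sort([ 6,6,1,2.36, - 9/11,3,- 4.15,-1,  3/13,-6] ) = [-6, - 4.15,-1, -9/11,3/13,1,2.36, 3 , 6,6]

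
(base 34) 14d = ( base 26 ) 1O5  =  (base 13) 795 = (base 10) 1305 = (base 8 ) 2431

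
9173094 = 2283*4018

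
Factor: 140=2^2*5^1*7^1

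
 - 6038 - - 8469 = 2431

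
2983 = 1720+1263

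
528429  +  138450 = 666879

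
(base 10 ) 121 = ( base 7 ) 232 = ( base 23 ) 56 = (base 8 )171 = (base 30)41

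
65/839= 65/839=0.08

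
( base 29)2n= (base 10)81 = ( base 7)144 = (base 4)1101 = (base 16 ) 51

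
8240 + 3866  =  12106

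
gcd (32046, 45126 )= 654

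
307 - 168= 139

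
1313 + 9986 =11299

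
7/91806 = 7/91806 = 0.00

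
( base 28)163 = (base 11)799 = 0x3bb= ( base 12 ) 677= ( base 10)955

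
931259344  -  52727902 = 878531442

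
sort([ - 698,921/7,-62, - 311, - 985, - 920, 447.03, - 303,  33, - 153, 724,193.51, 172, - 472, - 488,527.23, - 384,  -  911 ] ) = [-985, - 920,-911, - 698,- 488,-472,  -  384, - 311,  -  303, - 153,-62, 33, 921/7,  172,  193.51,447.03 , 527.23,  724]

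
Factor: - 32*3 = - 2^5*3^1 = -96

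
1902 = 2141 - 239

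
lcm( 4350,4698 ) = 117450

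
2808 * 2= 5616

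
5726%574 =560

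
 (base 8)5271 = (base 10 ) 2745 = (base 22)5eh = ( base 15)c30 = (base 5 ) 41440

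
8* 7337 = 58696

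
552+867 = 1419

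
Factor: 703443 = 3^1*13^1*17^1*1061^1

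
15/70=3/14 = 0.21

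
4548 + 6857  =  11405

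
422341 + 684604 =1106945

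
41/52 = 41/52 = 0.79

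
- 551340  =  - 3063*180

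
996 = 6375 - 5379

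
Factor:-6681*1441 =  -3^1*11^1*17^1*131^2=- 9627321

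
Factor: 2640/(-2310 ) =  - 8/7= -2^3*7^( - 1 )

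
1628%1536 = 92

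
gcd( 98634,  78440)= 2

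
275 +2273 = 2548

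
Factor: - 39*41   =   - 3^1 * 13^1*41^1=- 1599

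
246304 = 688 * 358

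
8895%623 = 173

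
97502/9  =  10833 + 5/9 = 10833.56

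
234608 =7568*31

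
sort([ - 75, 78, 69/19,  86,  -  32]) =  [ - 75, - 32, 69/19,78,  86]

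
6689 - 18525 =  - 11836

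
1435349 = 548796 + 886553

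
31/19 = 1+12/19 = 1.63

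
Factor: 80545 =5^1*89^1 * 181^1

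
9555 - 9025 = 530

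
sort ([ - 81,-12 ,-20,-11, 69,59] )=[-81, - 20, - 12,-11,59,69 ] 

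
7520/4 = 1880 = 1880.00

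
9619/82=117 + 25/82 = 117.30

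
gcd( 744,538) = 2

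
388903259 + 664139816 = 1053043075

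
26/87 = 26/87  =  0.30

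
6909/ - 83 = -6909/83= - 83.24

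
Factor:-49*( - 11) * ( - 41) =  - 22099 = - 7^2*11^1*41^1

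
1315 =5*263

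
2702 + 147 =2849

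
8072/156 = 2018/39 = 51.74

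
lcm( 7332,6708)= 315276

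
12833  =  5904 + 6929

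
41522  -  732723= - 691201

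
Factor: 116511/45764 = 2^( - 2 ) * 3^1*17^( - 1 )*71^1*547^1*673^( - 1)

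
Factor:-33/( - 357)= 7^( - 1)*11^1*17^( - 1) = 11/119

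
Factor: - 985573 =-23^1 * 73^1*587^1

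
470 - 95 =375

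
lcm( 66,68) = 2244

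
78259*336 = 26295024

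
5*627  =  3135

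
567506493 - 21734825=545771668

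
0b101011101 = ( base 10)349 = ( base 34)a9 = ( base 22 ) FJ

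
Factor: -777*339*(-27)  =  7111881 = 3^5 *7^1*37^1*113^1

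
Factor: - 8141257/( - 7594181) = 7^( - 1)*29^1*131^1*173^( - 1)*2143^1*6271^(-1 )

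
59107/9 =6567 + 4/9 = 6567.44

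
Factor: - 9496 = - 2^3*  1187^1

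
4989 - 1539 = 3450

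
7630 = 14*545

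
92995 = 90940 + 2055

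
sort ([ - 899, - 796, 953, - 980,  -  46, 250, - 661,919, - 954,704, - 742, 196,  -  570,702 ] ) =[ -980, - 954, -899, - 796,-742,-661,-570, - 46,196,250, 702,704, 919,953 ] 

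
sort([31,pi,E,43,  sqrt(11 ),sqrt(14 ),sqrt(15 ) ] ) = [E,pi, sqrt(11),  sqrt( 14),sqrt(15),31, 43]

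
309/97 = 3 + 18/97 = 3.19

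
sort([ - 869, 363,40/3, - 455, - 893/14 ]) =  [ - 869, - 455, - 893/14,40/3 , 363] 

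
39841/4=9960 + 1/4 = 9960.25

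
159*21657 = 3443463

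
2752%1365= 22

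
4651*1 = 4651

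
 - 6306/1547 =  - 6306/1547 = - 4.08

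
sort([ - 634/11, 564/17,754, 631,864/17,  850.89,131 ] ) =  [ - 634/11, 564/17, 864/17, 131, 631 , 754,850.89 ] 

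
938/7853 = 938/7853 = 0.12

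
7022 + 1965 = 8987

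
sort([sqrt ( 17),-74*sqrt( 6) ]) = [ - 74 * sqrt( 6 ), sqrt(17)]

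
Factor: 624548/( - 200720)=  - 809/260 = - 2^( - 2) * 5^( - 1) * 13^( - 1) * 809^1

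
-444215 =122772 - 566987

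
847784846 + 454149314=1301934160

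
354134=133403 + 220731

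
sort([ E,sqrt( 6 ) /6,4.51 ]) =[ sqrt( 6 )/6,E,4.51] 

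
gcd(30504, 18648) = 24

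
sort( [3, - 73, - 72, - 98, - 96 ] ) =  [ - 98, - 96,  -  73, - 72, 3 ] 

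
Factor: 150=2^1*3^1*5^2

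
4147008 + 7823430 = 11970438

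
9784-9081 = 703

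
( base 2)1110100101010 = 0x1D2A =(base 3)101020112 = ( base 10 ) 7466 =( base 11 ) 5678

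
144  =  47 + 97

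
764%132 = 104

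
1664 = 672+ 992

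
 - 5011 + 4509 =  - 502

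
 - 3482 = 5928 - 9410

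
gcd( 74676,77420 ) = 196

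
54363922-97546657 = -43182735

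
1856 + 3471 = 5327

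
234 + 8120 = 8354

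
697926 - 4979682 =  - 4281756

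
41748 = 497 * 84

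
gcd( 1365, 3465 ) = 105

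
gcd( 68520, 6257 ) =1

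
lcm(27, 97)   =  2619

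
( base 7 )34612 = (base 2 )10001010101110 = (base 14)3342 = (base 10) 8878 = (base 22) I7C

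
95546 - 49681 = 45865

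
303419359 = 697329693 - 393910334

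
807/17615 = 807/17615 = 0.05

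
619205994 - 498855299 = 120350695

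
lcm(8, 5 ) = 40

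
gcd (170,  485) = 5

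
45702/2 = 22851 = 22851.00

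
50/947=50/947 = 0.05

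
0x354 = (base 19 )26g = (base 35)oc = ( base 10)852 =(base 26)16K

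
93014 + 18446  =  111460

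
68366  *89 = 6084574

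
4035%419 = 264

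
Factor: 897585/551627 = 3^1* 5^1*13^1*19^( - 1)*4603^1* 29033^(-1)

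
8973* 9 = 80757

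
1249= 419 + 830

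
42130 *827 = 34841510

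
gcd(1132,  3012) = 4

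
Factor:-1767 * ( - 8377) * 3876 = 57373168284 =2^2*3^2*17^1 * 19^2*31^1 * 8377^1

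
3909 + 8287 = 12196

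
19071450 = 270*70635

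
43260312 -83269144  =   - 40008832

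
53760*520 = 27955200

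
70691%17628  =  179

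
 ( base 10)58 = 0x3A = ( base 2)111010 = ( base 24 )2a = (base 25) 28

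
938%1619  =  938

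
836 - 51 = 785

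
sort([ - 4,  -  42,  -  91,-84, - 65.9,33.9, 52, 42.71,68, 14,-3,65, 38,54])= [-91, -84,-65.9, - 42, -4, - 3,  14,33.9,38,42.71,52,  54, 65,68]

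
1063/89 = 11 + 84/89=11.94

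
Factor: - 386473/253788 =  - 2^( - 2) * 3^(  -  1 )*163^1*2371^1 * 21149^( - 1 ) 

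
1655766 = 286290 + 1369476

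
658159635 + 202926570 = 861086205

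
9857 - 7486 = 2371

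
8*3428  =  27424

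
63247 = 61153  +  2094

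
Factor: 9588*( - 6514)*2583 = -161324447256  =  -2^3*3^3*7^1*17^1*41^1*47^1 * 3257^1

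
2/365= 2/365 = 0.01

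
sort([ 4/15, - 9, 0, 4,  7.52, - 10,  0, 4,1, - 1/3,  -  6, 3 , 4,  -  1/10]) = [ - 10, - 9,-6, - 1/3,-1/10, 0, 0, 4/15, 1,3,4, 4,4, 7.52 ] 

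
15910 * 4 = 63640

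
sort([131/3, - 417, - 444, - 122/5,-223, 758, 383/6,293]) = [ - 444, - 417, - 223,-122/5 , 131/3  ,  383/6,293,758]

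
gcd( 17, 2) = 1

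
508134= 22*23097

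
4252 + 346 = 4598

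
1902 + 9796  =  11698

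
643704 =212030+431674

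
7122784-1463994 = 5658790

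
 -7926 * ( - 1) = 7926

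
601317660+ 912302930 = 1513620590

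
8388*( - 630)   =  -5284440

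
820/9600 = 41/480 = 0.09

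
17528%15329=2199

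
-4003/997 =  - 5+982/997 = -  4.02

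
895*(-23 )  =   - 20585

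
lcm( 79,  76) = 6004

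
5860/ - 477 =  - 13+341/477 = - 12.29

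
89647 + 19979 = 109626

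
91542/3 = 30514  =  30514.00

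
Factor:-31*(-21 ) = 3^1*7^1 * 31^1 = 651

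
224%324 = 224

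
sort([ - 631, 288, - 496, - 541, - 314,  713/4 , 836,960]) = [-631, - 541, - 496, - 314 , 713/4, 288,836, 960]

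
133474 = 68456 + 65018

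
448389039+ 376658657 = 825047696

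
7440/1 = 7440 = 7440.00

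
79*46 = 3634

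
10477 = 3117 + 7360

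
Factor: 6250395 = 3^1*5^1*416693^1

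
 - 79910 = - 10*7991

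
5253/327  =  1751/109  =  16.06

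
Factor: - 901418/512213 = -2^1 *7^1 * 13^( - 1)*41^( - 1)*67^1=-  938/533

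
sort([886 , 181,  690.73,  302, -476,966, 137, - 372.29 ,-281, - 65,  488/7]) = [ - 476 , - 372.29, -281,  -  65, 488/7, 137 , 181, 302 , 690.73,886,  966 ]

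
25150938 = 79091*318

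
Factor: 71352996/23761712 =1372173/456956=2^( - 2 )*3^1*11^1*43^1*71^( - 1 ) * 967^1*1609^( -1) 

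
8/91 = 8/91  =  0.09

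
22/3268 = 11/1634 =0.01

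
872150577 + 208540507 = 1080691084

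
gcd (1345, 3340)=5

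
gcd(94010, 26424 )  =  2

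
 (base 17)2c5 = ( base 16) 313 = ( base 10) 787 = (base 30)Q7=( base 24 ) 18j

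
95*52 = 4940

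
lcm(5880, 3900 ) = 382200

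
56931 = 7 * 8133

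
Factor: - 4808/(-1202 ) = 2^2 = 4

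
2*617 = 1234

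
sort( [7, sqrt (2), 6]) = [ sqrt (2 ),6,7]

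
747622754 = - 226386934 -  - 974009688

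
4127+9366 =13493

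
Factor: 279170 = 2^1*5^1*27917^1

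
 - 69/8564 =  - 69/8564=-0.01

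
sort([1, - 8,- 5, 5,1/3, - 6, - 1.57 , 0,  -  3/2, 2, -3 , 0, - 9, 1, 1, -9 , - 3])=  [- 9, - 9,-8,-6,-5,  -  3 , - 3, - 1.57, - 3/2,  0, 0,1/3,1, 1, 1,2, 5 ]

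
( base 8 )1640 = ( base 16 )3a0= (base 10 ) 928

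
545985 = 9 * 60665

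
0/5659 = 0 = 0.00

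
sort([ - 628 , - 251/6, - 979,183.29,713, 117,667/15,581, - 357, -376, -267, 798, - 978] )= [-979, - 978, - 628 ,-376,  -  357, - 267 , - 251/6,667/15, 117,183.29,581,713,  798]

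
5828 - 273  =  5555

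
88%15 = 13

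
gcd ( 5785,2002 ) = 13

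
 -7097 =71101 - 78198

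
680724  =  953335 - 272611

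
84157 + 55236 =139393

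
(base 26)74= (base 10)186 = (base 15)C6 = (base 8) 272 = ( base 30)66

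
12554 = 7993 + 4561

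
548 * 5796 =3176208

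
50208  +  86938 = 137146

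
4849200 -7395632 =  - 2546432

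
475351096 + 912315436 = 1387666532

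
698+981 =1679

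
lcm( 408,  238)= 2856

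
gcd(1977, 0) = 1977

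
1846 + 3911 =5757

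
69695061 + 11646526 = 81341587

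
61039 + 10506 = 71545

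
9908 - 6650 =3258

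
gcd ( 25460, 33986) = 2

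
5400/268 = 20 + 10/67  =  20.15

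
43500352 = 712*61096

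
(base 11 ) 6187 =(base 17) 1B68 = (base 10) 8202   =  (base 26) c3c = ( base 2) 10000000001010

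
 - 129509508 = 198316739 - 327826247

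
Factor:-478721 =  - 487^1*983^1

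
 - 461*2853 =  - 1315233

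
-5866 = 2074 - 7940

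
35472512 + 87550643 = 123023155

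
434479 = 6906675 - 6472196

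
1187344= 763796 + 423548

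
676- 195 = 481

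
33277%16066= 1145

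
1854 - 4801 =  - 2947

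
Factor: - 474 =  - 2^1*3^1*79^1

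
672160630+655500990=1327661620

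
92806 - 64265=28541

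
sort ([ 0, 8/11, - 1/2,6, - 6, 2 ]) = [ -6, - 1/2, 0 , 8/11,2,6 ] 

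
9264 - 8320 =944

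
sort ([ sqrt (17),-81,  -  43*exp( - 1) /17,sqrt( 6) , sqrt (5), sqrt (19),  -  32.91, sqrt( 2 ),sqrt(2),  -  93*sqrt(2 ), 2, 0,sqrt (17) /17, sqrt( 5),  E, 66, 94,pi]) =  [ - 93*sqrt(2),-81, - 32.91, - 43*exp( - 1) /17  ,  0,sqrt(17) /17, sqrt( 2 ), sqrt (2),2, sqrt (5), sqrt( 5 ),sqrt(6), E, pi, sqrt(17), sqrt (19),  66, 94 ]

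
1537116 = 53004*29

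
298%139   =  20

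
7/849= 7/849 = 0.01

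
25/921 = 25/921 = 0.03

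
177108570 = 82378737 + 94729833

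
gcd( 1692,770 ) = 2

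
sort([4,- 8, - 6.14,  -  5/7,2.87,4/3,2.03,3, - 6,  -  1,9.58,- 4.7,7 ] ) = [ - 8, - 6.14, - 6, - 4.7,-1, - 5/7,4/3,2.03 , 2.87, 3,  4, 7,9.58]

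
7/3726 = 7/3726 = 0.00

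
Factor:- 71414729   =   - 109^1 * 655181^1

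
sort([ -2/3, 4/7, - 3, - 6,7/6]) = [ - 6, - 3,-2/3,4/7,  7/6]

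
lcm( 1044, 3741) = 44892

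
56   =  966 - 910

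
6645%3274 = 97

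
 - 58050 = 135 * ( - 430 ) 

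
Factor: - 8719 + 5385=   -  2^1*1667^1 = -3334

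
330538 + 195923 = 526461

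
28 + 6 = 34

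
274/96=2+ 41/48= 2.85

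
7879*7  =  55153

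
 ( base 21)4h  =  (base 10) 101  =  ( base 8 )145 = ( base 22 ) 4D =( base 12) 85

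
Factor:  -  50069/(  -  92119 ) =50069^1*92119^( - 1 )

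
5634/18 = 313 = 313.00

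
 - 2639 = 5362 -8001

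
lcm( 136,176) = 2992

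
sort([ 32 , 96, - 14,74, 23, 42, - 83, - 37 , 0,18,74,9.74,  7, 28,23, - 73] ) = [ - 83, - 73, - 37, - 14,0,7,9.74,18, 23,23, 28,32,42,74,74, 96] 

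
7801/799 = 7801/799 = 9.76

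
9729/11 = 884+5/11 =884.45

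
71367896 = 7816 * 9131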